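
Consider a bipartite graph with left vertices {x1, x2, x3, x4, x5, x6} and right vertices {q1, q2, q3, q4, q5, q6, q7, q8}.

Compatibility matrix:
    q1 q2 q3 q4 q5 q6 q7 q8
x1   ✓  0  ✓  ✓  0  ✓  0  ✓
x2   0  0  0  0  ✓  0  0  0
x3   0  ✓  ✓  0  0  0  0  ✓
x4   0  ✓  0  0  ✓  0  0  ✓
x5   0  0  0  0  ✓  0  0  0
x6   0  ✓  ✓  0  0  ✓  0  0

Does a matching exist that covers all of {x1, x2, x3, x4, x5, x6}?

The set {x2, x5} has only 1 neighbour ({q5}), so by Hall's theorem at most 5 of the 6 left vertices can be matched.
Hence no matching covers every left vertex.

No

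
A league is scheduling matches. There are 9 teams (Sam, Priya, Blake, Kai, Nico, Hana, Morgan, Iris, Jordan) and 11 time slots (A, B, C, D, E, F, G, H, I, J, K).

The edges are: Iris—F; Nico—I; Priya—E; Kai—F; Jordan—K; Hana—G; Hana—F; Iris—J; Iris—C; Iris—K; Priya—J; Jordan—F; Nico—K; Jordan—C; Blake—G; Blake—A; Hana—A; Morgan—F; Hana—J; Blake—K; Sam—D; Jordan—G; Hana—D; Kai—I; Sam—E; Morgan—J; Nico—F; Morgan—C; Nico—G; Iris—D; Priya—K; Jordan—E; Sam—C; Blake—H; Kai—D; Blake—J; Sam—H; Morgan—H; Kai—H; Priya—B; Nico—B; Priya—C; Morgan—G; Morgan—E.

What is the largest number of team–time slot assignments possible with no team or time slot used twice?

9

For example, pair Sam-C, Priya-E, Blake-A, Kai-D, Nico-B, Hana-F, Morgan-J, Iris-K, Jordan-G.
This saturates every team, so 9 is the maximum.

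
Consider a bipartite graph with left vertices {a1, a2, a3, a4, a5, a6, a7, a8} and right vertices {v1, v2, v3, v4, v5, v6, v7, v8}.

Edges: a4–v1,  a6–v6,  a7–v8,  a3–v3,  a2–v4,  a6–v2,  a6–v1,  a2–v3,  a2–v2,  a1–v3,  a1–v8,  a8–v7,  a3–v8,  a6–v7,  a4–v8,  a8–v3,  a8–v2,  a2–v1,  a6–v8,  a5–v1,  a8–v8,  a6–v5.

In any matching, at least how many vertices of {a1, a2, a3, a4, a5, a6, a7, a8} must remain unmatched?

2

One maximum matching: a1–v8, a2–v4, a3–v3, a4–v1, a6–v6, a8–v2.
The set {a1, a3, a4, a5, a7} has only 3 neighbours ({v1, v3, v8}), so by Hall's theorem at most 6 of the 8 left vertices can be matched.
That matches 6 of the 8, leaving 2 unmatched; no matching can do better.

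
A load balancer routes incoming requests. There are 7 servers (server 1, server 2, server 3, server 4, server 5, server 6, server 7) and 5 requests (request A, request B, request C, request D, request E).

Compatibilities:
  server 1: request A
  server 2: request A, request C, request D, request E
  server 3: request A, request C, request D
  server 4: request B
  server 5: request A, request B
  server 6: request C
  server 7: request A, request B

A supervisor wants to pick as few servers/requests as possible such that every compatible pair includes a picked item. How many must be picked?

5

A maximum matching has 5 edges (e.g. server 1–request A, server 2–request E, server 3–request D, server 4–request B, server 6–request C).
By König's theorem the minimum vertex cover has the same size. One such cover is {server 2, server 3, server 6, request A, request B}.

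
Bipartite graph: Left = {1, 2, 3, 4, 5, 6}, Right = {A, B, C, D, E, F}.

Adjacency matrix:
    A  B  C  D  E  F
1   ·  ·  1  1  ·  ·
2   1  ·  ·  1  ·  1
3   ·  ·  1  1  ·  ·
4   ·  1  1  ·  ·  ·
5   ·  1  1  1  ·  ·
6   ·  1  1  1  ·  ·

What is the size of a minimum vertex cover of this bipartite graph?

The 4 edges 1–D, 2–F, 3–C, 4–B form a matching, so any vertex cover needs at least 4 vertices (one per matched edge).
Conversely {2, B, C, D} meets every edge and has exactly 4 vertices, so 4 is optimal.

4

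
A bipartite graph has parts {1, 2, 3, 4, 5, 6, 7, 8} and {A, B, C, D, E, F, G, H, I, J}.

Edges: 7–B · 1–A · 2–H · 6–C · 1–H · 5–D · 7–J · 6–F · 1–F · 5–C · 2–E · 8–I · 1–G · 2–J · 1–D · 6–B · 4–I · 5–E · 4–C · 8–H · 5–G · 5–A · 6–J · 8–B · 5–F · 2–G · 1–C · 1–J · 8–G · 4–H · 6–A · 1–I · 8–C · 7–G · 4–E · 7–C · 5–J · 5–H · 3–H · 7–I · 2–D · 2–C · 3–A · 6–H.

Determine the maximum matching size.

A valid assignment of size 8: 1-J, 2-D, 3-H, 4-C, 5-E, 6-A, 7-B, 8-G.
This saturates every left vertex, so 8 is the maximum.

8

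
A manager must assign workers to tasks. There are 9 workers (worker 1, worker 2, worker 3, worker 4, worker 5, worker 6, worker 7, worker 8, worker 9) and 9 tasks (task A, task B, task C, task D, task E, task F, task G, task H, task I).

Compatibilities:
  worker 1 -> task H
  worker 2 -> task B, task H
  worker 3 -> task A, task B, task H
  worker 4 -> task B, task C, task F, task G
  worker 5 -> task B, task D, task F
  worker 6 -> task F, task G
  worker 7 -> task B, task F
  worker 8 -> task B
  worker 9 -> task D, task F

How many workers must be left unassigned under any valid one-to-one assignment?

2

One maximum matching: worker 1–task H, worker 2–task B, worker 3–task A, worker 4–task C, worker 5–task D, worker 6–task G, worker 7–task F.
The set {worker 1, worker 2, worker 5, worker 7, worker 8, worker 9} has only 4 neighbours ({task B, task D, task F, task H}), so by Hall's theorem at most 7 of the 9 workers can be matched.
That matches 7 of the 9, leaving 2 unmatched; no matching can do better.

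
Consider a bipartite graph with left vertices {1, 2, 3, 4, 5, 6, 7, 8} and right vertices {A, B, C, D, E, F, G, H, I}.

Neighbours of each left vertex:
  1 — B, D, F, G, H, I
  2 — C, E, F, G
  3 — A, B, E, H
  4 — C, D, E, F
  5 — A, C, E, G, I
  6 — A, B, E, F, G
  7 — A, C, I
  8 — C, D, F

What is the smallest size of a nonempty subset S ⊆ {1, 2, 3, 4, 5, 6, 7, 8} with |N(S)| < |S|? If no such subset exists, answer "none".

A matching saturating every left vertex exists, for instance 1→H, 2→C, 3→B, 4→E, 5→A, 6→G, 7→I, 8→F.
By Hall's marriage theorem, this means |N(S)| ≥ |S| for every subset S, so no violating subset exists.

none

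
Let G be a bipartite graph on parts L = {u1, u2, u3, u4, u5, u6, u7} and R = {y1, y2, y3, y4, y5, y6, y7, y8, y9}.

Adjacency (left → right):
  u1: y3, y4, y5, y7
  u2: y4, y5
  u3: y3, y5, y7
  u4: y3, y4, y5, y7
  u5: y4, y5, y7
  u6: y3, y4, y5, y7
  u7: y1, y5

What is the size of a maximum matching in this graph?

5

One maximum matching: u1-y4, u2-y5, u3-y7, u4-y3, u7-y1.
The set {u1, u2, u3, u4, u5, u6} has only 4 neighbours ({y3, y4, y5, y7}), so by Hall's theorem at most 5 of the 7 left vertices can be matched.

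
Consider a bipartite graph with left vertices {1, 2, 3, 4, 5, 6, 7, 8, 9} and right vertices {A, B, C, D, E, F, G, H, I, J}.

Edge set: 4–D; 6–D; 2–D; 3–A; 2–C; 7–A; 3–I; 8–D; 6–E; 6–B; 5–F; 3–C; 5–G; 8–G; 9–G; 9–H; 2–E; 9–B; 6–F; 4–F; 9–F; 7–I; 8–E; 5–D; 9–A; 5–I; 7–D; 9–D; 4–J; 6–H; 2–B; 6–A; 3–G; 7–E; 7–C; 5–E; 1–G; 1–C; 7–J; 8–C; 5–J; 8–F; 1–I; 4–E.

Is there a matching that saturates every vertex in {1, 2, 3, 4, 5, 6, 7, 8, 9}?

Yes

A valid assignment of size 9: 1–C, 2–B, 3–I, 4–D, 5–F, 6–A, 7–J, 8–E, 9–G.
All 9 left vertices are covered.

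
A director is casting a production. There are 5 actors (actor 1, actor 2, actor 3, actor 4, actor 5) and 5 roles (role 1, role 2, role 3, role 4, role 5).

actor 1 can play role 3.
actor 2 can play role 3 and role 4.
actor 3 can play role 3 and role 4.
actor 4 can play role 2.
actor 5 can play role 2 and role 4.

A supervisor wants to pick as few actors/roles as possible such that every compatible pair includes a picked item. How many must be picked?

3

A maximum matching has 3 edges (e.g. actor 1–role 3, actor 2–role 4, actor 4–role 2).
By König's theorem the minimum vertex cover has the same size. One such cover is {role 2, role 3, role 4}.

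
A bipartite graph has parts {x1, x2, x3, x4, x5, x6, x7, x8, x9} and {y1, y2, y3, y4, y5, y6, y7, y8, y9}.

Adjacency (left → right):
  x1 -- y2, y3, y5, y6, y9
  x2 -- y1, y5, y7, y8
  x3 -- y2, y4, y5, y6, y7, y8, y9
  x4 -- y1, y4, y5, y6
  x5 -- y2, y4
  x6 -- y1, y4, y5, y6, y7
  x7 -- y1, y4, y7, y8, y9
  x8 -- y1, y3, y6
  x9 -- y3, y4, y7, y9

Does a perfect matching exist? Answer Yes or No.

Yes

One maximum matching: x1-y9, x2-y5, x3-y7, x4-y4, x5-y2, x6-y6, x7-y8, x8-y1, x9-y3.
All 9 left vertices are covered.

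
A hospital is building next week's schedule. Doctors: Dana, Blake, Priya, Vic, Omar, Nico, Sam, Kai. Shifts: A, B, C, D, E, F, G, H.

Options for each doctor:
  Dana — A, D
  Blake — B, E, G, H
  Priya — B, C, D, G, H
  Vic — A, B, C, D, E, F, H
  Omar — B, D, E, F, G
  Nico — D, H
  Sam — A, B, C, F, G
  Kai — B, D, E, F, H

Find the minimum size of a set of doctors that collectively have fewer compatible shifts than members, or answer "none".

none

A matching saturating every doctor exists, for instance Dana→D, Blake→B, Priya→C, Vic→F, Omar→G, Nico→H, Sam→A, Kai→E.
By Hall's marriage theorem, this means |N(S)| ≥ |S| for every subset S, so no violating subset exists.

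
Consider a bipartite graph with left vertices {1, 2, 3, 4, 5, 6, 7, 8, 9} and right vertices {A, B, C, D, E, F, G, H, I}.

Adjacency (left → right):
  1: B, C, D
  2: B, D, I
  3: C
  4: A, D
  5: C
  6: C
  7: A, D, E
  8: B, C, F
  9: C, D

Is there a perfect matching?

The set {3, 5, 6} has only 1 neighbour ({C}), so by Hall's theorem at most 7 of the 9 left vertices can be matched.
Hence no matching covers every left vertex.

No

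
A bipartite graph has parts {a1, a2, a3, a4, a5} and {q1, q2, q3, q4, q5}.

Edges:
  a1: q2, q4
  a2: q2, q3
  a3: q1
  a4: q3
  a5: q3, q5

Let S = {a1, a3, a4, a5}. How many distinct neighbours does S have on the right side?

5

The union of neighbours of {a1, a3, a4, a5} is {q1, q2, q3, q4, q5}, which has 5 elements.
Since |N(S)| = 5 ≥ |S| = 4, Hall's condition holds for this subset.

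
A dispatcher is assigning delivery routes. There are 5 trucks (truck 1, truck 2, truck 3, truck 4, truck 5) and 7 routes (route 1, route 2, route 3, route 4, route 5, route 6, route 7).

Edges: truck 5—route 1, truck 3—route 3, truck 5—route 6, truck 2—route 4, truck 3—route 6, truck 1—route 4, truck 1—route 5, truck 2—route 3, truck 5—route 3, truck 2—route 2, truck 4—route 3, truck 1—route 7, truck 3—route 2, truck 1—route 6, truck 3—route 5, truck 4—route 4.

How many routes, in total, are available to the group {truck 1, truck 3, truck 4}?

The union of neighbours of {truck 1, truck 3, truck 4} is {route 2, route 3, route 4, route 5, route 6, route 7}, which has 6 elements.
Since |N(S)| = 6 ≥ |S| = 3, Hall's condition holds for this subset.

6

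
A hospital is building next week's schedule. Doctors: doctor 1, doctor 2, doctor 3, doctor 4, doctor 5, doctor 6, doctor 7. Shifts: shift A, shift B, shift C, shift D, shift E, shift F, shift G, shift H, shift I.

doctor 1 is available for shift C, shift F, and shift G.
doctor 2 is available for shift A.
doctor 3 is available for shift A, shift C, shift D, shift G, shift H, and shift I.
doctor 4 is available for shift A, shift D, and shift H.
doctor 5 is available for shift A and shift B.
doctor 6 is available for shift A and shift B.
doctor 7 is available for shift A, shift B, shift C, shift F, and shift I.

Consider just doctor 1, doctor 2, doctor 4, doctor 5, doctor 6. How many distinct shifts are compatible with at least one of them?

The union of neighbours of {doctor 1, doctor 2, doctor 4, doctor 5, doctor 6} is {shift A, shift B, shift C, shift D, shift F, shift G, shift H}, which has 7 elements.
Since |N(S)| = 7 ≥ |S| = 5, Hall's condition holds for this subset.

7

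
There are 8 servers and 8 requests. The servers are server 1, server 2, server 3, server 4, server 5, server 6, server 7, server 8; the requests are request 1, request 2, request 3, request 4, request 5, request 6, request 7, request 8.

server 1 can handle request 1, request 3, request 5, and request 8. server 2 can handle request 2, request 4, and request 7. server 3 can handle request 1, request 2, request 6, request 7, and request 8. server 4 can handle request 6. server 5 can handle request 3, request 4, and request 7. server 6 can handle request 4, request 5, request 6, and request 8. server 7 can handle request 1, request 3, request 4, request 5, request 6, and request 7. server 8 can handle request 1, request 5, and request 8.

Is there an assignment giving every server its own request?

Yes

A valid assignment of size 8: server 1-request 8, server 2-request 2, server 3-request 1, server 4-request 6, server 5-request 7, server 6-request 4, server 7-request 3, server 8-request 5.
All 8 servers are covered.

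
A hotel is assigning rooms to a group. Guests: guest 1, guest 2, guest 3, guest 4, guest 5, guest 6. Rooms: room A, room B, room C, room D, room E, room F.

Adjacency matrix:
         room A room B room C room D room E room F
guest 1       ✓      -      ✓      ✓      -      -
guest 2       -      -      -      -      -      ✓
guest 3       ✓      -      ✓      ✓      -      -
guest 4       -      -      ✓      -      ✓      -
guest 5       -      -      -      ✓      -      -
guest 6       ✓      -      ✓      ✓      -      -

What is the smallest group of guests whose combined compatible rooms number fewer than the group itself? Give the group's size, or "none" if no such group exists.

Take S = {guest 1, guest 3, guest 5, guest 6}. Its neighbourhood is {room A, room C, room D}, so |N(S)| = 3 < |S| = 4.
Every subset of size less than 4 has at least as many neighbours as members, so 4 is the minimum.

4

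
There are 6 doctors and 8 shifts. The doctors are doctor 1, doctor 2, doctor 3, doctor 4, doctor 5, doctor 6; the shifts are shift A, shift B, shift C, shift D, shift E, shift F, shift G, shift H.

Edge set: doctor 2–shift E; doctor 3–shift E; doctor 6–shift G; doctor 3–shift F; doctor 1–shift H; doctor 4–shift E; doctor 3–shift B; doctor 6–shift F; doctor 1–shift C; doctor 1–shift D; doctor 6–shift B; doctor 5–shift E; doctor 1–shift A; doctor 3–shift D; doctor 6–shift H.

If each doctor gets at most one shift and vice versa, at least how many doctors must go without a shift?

For example, pair doctor 1-shift H, doctor 2-shift E, doctor 3-shift D, doctor 6-shift G.
The set {doctor 2, doctor 4, doctor 5} has only 1 neighbour ({shift E}), so by Hall's theorem at most 4 of the 6 doctors can be matched.
That matches 4 of the 6, leaving 2 unmatched; no matching can do better.

2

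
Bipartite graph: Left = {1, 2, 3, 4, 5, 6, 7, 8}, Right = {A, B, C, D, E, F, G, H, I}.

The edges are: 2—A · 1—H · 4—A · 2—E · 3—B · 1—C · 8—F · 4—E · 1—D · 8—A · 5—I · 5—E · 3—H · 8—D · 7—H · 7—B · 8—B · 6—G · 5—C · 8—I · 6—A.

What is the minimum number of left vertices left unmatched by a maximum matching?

A valid assignment of size 8: 1–D, 2–A, 3–H, 4–E, 5–C, 6–G, 7–B, 8–F.
This saturates every left vertex, so 8 is the maximum.
That matches 8 of the 8, leaving 0 unmatched; no matching can do better.

0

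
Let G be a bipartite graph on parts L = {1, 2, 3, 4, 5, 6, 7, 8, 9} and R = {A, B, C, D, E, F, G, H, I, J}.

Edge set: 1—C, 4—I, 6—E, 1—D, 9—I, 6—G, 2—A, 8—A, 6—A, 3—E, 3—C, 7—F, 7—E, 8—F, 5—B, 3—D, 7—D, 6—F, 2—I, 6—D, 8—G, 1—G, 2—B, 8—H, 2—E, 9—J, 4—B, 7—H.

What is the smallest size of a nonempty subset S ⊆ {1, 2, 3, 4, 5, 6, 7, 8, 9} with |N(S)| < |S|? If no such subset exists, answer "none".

none

A matching saturating every left vertex exists, for instance 1→C, 2→A, 3→E, 4→I, 5→B, 6→G, 7→H, 8→F, 9→J.
By Hall's marriage theorem, this means |N(S)| ≥ |S| for every subset S, so no violating subset exists.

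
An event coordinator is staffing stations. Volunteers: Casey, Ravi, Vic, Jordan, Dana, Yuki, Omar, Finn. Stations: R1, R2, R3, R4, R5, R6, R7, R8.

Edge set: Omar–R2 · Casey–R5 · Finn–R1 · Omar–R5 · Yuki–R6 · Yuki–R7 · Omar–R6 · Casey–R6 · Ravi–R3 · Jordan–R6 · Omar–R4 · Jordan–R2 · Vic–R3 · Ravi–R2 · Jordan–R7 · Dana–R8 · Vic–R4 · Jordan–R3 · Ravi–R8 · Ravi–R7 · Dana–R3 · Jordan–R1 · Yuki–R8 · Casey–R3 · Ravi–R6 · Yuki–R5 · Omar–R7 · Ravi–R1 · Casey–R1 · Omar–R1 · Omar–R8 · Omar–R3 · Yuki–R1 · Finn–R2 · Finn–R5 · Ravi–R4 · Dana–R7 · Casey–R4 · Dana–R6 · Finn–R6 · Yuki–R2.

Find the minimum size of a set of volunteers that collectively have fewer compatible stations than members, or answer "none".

none

A matching saturating every volunteer exists, for instance Casey→R6, Ravi→R2, Vic→R4, Jordan→R7, Dana→R8, Yuki→R1, Omar→R3, Finn→R5.
By Hall's marriage theorem, this means |N(S)| ≥ |S| for every subset S, so no violating subset exists.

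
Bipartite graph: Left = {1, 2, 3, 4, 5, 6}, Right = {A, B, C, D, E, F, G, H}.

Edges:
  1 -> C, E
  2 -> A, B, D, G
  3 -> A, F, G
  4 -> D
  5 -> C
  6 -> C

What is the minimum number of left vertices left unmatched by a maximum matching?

For example, pair 1→E, 2→B, 3→F, 4→D, 5→C.
The set {5, 6} has only 1 neighbour ({C}), so by Hall's theorem at most 5 of the 6 left vertices can be matched.
That matches 5 of the 6, leaving 1 unmatched; no matching can do better.

1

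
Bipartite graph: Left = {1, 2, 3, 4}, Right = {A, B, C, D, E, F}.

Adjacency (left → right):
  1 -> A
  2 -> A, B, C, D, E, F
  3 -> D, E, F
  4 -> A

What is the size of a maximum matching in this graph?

For example, pair 1–A, 2–B, 3–E.
The set {1, 4} has only 1 neighbour ({A}), so by Hall's theorem at most 3 of the 4 left vertices can be matched.

3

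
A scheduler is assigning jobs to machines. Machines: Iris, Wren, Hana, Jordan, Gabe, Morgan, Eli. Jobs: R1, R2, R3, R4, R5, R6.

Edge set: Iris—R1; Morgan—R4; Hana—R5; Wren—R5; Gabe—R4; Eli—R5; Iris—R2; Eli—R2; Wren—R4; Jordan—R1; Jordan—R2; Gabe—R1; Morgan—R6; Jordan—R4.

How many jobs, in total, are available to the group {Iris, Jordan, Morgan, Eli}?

5

The union of neighbours of {Iris, Jordan, Morgan, Eli} is {R1, R2, R4, R5, R6}, which has 5 elements.
Since |N(S)| = 5 ≥ |S| = 4, Hall's condition holds for this subset.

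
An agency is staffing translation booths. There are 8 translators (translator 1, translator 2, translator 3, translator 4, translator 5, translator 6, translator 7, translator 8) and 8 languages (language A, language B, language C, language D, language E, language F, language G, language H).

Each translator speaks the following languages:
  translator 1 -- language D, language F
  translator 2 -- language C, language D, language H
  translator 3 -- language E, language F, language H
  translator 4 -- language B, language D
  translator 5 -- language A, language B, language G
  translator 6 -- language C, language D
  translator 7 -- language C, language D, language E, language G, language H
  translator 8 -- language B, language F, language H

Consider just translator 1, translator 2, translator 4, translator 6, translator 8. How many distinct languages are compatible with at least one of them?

The union of neighbours of {translator 1, translator 2, translator 4, translator 6, translator 8} is {language B, language C, language D, language F, language H}, which has 5 elements.
Since |N(S)| = 5 ≥ |S| = 5, Hall's condition holds for this subset.

5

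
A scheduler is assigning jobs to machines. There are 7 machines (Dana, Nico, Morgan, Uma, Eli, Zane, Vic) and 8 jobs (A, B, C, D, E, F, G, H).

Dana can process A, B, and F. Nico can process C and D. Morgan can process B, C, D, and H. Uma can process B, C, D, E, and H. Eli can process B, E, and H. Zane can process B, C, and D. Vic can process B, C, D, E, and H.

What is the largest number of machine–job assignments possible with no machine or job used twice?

6

For example, pair Dana–F, Nico–D, Morgan–C, Uma–H, Eli–E, Zane–B.
The set {Nico, Morgan, Uma, Eli, Zane, Vic} has only 5 neighbours ({B, C, D, E, H}), so by Hall's theorem at most 6 of the 7 machines can be matched.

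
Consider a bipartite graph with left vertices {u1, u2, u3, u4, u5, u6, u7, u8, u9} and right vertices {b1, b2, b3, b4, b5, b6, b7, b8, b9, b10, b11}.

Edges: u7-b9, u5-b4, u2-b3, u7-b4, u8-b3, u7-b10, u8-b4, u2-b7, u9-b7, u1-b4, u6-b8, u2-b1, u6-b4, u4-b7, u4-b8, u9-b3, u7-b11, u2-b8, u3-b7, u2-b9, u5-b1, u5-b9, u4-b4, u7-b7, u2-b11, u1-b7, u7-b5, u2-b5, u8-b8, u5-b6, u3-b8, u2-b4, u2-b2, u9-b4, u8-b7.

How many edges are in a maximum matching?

7

For example, pair u1→b4, u2→b1, u3→b7, u4→b8, u5→b6, u7→b5, u8→b3.
The set {u1, u3, u4, u6, u8, u9} has only 4 neighbours ({b3, b4, b7, b8}), so by Hall's theorem at most 7 of the 9 left vertices can be matched.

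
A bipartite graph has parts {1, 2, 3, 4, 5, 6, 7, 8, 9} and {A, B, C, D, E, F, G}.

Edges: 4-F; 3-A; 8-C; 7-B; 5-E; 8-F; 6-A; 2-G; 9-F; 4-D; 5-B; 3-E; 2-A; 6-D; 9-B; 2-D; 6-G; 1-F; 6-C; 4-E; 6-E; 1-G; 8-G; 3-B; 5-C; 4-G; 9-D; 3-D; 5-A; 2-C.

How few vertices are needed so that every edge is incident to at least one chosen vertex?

7

A maximum matching has 7 edges (e.g. 1–G, 2–C, 3–D, 4–F, 5–E, 6–A, 7–B).
By König's theorem the minimum vertex cover has the same size. One such cover is {A, B, C, D, E, F, G}.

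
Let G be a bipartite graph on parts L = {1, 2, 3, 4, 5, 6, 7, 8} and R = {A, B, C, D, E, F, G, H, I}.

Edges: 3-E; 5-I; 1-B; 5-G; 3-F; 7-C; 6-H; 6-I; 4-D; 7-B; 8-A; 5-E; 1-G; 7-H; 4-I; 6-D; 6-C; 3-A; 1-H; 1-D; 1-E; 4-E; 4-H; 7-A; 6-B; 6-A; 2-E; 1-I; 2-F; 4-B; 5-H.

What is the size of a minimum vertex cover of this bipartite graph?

The 8 edges 1–G, 2–F, 3–E, 4–H, 5–I, 6–B, 7–C, 8–A form a matching, so any vertex cover needs at least 8 vertices (one per matched edge).
Conversely {1, 2, 3, 4, 5, 6, 7, 8} meets every edge and has exactly 8 vertices, so 8 is optimal.

8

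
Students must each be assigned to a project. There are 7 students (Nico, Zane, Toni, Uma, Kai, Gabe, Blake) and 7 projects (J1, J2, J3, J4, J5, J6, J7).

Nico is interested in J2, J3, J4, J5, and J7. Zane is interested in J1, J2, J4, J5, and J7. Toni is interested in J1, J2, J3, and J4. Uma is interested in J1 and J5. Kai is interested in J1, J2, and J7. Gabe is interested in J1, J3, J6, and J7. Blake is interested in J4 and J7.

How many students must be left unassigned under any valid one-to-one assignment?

For example, pair Nico→J4, Zane→J2, Toni→J3, Uma→J5, Kai→J1, Gabe→J6, Blake→J7.
All 7 students are matched, so no larger matching exists.
That matches 7 of the 7, leaving 0 unmatched; no matching can do better.

0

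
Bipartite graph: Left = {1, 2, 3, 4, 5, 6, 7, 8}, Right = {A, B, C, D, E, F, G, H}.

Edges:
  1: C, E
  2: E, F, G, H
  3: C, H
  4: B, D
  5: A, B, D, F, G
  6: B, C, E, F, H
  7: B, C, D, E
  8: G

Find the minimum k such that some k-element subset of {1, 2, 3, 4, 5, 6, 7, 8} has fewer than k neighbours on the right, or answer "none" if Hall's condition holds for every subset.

A matching saturating every left vertex exists, for instance 1→E, 2→H, 3→C, 4→D, 5→A, 6→F, 7→B, 8→G.
By Hall's marriage theorem, this means |N(S)| ≥ |S| for every subset S, so no violating subset exists.

none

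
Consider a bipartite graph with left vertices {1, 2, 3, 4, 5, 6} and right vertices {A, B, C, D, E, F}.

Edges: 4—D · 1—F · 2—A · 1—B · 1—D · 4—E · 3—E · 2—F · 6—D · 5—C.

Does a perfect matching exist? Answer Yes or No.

The set {3, 4, 6} has only 2 neighbours ({D, E}), so by Hall's theorem at most 5 of the 6 left vertices can be matched.
Hence no matching covers every left vertex.

No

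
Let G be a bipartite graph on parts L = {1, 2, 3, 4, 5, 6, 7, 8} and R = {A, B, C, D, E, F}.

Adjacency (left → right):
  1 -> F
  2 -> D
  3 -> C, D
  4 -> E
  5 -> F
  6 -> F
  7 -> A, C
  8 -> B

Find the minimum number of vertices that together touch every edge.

6

A maximum matching has 6 edges (e.g. 1–F, 2–D, 3–C, 4–E, 7–A, 8–B).
By König's theorem the minimum vertex cover has the same size. One such cover is {2, 3, 4, 7, 8, F}.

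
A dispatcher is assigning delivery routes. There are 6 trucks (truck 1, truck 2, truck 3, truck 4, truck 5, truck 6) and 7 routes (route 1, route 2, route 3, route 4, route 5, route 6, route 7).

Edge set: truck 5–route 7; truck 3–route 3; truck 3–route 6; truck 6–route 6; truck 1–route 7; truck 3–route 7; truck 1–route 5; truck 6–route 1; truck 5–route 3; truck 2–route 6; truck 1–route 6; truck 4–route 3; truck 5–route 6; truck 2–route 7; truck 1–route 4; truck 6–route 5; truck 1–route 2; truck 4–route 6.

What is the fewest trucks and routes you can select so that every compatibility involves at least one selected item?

The 5 edges truck 1–route 4, truck 2–route 7, truck 3–route 3, truck 4–route 6, truck 6–route 1 form a matching, so any vertex cover needs at least 5 vertices (one per matched edge).
Conversely {truck 1, truck 6, route 3, route 6, route 7} meets every edge and has exactly 5 vertices, so 5 is optimal.

5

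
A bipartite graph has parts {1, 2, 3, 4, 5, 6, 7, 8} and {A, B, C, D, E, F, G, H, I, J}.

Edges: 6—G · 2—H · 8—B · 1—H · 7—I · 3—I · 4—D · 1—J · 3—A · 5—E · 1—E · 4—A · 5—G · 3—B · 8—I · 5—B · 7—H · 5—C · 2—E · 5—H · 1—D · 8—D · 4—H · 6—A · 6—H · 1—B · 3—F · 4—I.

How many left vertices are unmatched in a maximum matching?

0

A valid assignment of size 8: 1→J, 2→E, 3→I, 4→D, 5→G, 6→A, 7→H, 8→B.
All 8 left vertices are matched, so no larger matching exists.
That matches 8 of the 8, leaving 0 unmatched; no matching can do better.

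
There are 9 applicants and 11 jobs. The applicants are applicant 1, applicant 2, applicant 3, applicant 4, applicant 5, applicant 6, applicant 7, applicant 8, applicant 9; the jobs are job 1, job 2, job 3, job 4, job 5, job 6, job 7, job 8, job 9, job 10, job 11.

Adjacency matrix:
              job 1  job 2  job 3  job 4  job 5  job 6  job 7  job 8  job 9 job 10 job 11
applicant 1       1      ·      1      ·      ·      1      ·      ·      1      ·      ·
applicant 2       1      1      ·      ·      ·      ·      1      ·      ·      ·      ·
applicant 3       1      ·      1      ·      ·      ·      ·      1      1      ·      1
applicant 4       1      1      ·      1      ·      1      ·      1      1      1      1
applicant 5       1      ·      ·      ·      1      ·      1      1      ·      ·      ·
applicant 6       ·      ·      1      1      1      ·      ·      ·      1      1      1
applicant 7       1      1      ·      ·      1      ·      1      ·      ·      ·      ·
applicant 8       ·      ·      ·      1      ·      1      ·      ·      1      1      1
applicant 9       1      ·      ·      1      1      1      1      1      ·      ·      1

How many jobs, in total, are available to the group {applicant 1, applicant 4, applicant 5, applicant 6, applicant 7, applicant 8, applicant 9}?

11

The union of neighbours of {applicant 1, applicant 4, applicant 5, applicant 6, applicant 7, applicant 8, applicant 9} is {job 1, job 2, job 3, job 4, job 5, job 6, job 7, job 8, job 9, job 10, job 11}, which has 11 elements.
Since |N(S)| = 11 ≥ |S| = 7, Hall's condition holds for this subset.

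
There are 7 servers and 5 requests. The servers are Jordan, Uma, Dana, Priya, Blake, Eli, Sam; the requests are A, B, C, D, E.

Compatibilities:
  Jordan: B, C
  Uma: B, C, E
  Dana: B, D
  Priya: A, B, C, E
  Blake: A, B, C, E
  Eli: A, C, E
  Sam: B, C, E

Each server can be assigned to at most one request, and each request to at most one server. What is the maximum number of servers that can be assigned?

5

A valid assignment of size 5: Jordan-C, Uma-E, Dana-D, Priya-A, Blake-B.
The set {Jordan, Uma, Priya, Blake, Eli, Sam} has only 4 neighbours ({A, B, C, E}), so by Hall's theorem at most 5 of the 7 servers can be matched.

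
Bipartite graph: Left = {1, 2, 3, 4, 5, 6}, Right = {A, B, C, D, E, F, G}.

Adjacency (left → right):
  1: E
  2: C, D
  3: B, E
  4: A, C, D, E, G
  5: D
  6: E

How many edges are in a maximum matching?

5

For example, pair 1-E, 2-C, 3-B, 4-G, 5-D.
The set {1, 6} has only 1 neighbour ({E}), so by Hall's theorem at most 5 of the 6 left vertices can be matched.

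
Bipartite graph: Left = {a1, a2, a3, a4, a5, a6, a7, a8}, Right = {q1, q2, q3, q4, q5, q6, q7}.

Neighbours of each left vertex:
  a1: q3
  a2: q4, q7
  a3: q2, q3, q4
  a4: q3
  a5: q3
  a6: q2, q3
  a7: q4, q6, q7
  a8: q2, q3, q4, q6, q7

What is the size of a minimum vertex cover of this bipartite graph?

A maximum matching has 5 edges (e.g. a1–q3, a2–q7, a3–q4, a6–q2, a7–q6).
By König's theorem the minimum vertex cover has the same size. One such cover is {q2, q3, q4, q6, q7}.

5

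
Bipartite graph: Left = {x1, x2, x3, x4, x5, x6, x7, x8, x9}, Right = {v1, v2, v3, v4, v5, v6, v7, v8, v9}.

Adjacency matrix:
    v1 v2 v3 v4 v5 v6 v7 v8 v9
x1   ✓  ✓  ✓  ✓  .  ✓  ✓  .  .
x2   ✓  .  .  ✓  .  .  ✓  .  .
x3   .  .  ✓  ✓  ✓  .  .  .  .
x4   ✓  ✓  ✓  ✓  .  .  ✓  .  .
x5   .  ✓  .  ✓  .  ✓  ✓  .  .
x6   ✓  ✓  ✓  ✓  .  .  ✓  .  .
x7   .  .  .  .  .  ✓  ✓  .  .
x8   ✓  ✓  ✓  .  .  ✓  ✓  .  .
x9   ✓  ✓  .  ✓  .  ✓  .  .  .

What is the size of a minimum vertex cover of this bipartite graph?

7

A maximum matching has 7 edges (e.g. x1–v2, x2–v1, x3–v5, x4–v4, x5–v7, x6–v3, x7–v6).
By König's theorem the minimum vertex cover has the same size. One such cover is {x3, v1, v2, v3, v4, v6, v7}.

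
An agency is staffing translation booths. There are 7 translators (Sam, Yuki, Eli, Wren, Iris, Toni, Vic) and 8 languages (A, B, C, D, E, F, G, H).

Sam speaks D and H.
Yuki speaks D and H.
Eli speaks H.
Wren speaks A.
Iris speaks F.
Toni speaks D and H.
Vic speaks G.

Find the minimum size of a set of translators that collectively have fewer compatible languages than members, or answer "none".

3

Take S = {Sam, Yuki, Eli}. Its neighbourhood is {D, H}, so |N(S)| = 2 < |S| = 3.
Every subset of size less than 3 has at least as many neighbours as members, so 3 is the minimum.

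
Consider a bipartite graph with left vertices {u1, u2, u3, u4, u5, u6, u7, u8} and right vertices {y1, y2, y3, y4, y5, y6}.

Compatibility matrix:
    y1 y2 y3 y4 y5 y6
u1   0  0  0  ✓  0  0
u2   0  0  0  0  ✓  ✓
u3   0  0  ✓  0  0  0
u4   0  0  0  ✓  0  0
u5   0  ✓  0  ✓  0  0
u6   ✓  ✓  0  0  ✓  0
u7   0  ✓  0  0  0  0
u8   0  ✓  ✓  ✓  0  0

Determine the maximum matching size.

For example, pair u1-y4, u2-y6, u3-y3, u5-y2, u6-y1.
The set {u1, u3, u4, u5, u7, u8} has only 3 neighbours ({y2, y3, y4}), so by Hall's theorem at most 5 of the 8 left vertices can be matched.

5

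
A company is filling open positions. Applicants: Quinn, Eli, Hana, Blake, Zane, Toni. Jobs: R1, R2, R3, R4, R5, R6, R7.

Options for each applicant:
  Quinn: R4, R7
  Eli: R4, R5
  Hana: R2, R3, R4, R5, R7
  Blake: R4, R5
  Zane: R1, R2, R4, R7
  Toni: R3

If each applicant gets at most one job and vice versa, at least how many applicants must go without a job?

For example, pair Quinn–R7, Eli–R5, Hana–R2, Blake–R4, Zane–R1, Toni–R3.
All 6 applicants are matched, so no larger matching exists.
That matches 6 of the 6, leaving 0 unmatched; no matching can do better.

0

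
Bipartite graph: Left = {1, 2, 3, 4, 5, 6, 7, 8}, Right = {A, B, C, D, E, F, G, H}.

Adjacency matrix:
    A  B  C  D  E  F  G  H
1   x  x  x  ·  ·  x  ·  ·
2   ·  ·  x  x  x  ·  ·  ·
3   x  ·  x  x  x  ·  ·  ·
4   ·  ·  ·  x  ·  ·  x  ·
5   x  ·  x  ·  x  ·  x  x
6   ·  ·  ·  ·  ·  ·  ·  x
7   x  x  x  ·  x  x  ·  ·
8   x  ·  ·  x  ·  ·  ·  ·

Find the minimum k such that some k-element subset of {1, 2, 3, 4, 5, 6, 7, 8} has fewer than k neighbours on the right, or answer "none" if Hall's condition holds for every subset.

A matching saturating every left vertex exists, for instance 1→F, 2→C, 3→E, 4→G, 5→A, 6→H, 7→B, 8→D.
By Hall's marriage theorem, this means |N(S)| ≥ |S| for every subset S, so no violating subset exists.

none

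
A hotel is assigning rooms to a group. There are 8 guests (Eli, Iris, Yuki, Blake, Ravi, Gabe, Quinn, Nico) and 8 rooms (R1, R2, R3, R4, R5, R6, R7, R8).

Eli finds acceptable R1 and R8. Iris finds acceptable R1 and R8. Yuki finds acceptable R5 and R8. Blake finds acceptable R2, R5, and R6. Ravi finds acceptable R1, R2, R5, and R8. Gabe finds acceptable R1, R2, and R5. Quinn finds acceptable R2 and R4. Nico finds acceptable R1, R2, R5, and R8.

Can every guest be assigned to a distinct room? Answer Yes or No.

No

The set {Eli, Iris, Yuki, Ravi, Gabe, Nico} has only 4 neighbours ({R1, R2, R5, R8}), so by Hall's theorem at most 6 of the 8 guests can be matched.
Hence no matching covers every guest.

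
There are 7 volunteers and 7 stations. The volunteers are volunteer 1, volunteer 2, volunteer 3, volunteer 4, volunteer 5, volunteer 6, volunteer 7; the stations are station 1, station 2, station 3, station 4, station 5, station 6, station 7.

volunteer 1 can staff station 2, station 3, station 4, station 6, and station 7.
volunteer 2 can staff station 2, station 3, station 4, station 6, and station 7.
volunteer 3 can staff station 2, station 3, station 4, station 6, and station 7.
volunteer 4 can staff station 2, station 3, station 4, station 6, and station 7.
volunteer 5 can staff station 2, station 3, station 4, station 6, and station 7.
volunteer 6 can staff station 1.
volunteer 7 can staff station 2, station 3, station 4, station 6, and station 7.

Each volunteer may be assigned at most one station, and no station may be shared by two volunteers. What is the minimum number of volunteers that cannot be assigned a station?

One maximum matching: volunteer 1→station 4, volunteer 2→station 3, volunteer 3→station 6, volunteer 4→station 2, volunteer 5→station 7, volunteer 6→station 1.
The set {volunteer 1, volunteer 2, volunteer 3, volunteer 4, volunteer 5, volunteer 7} has only 5 neighbours ({station 2, station 3, station 4, station 6, station 7}), so by Hall's theorem at most 6 of the 7 volunteers can be matched.
That matches 6 of the 7, leaving 1 unmatched; no matching can do better.

1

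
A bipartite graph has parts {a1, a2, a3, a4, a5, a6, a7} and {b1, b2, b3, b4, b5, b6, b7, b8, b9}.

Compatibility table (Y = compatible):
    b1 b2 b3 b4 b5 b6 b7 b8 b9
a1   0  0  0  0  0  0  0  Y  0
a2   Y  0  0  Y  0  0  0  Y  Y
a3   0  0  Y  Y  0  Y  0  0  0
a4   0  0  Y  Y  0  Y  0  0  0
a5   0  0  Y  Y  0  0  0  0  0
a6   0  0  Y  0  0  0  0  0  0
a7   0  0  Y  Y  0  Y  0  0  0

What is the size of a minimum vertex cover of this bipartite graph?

5

A maximum matching has 5 edges (e.g. a1–b8, a2–b9, a3–b4, a4–b6, a5–b3).
By König's theorem the minimum vertex cover has the same size. One such cover is {a1, a2, b3, b4, b6}.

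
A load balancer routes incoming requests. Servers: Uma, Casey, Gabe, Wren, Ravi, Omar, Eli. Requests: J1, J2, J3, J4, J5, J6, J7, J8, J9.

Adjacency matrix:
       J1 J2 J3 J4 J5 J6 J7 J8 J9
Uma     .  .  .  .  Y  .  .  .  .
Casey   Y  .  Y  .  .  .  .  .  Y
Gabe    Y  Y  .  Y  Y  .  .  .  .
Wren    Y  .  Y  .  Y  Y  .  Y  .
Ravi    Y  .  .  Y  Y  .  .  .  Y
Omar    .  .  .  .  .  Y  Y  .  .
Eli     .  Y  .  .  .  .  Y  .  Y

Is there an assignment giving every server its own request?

A valid assignment of size 7: Uma→J5, Casey→J1, Gabe→J2, Wren→J6, Ravi→J4, Omar→J7, Eli→J9.
Every server is matched, so this matching saturates all of them.

Yes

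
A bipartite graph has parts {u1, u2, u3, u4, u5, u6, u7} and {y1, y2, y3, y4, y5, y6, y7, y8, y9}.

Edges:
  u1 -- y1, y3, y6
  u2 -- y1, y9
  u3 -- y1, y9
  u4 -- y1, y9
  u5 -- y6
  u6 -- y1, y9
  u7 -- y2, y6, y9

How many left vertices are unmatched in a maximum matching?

For example, pair u1-y3, u2-y9, u3-y1, u5-y6, u7-y2.
The set {u2, u3, u4, u6} has only 2 neighbours ({y1, y9}), so by Hall's theorem at most 5 of the 7 left vertices can be matched.
That matches 5 of the 7, leaving 2 unmatched; no matching can do better.

2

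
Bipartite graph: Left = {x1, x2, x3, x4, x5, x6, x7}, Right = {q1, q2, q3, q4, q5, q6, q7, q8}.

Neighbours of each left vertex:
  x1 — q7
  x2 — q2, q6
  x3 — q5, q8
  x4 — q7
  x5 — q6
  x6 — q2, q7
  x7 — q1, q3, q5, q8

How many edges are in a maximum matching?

5

For example, pair x1-q7, x2-q2, x3-q5, x5-q6, x7-q8.
The set {x1, x2, x4, x5, x6} has only 3 neighbours ({q2, q6, q7}), so by Hall's theorem at most 5 of the 7 left vertices can be matched.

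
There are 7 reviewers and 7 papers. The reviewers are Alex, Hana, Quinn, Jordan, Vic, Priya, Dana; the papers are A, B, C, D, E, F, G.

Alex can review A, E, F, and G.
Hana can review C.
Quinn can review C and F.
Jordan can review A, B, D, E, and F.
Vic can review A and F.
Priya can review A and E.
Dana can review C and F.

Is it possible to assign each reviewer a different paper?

The set {Hana, Quinn, Dana} has only 2 neighbours ({C, F}), so by Hall's theorem at most 6 of the 7 reviewers can be matched.
Hence no matching covers every reviewer.

No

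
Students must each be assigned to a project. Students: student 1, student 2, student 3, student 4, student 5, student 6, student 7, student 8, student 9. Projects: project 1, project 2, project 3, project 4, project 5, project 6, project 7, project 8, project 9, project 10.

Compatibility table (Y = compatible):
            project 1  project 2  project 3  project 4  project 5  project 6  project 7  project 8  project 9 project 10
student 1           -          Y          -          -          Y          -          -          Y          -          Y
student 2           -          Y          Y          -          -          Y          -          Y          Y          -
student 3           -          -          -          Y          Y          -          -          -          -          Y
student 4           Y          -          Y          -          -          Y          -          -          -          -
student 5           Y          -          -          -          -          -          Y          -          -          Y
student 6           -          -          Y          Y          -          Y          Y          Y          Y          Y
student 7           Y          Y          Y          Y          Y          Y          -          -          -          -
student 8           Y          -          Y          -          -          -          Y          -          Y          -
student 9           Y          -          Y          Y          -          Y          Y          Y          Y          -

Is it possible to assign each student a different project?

For example, pair student 1-project 8, student 2-project 2, student 3-project 10, student 4-project 6, student 5-project 7, student 6-project 3, student 7-project 4, student 8-project 1, student 9-project 9.
All 9 students are covered.

Yes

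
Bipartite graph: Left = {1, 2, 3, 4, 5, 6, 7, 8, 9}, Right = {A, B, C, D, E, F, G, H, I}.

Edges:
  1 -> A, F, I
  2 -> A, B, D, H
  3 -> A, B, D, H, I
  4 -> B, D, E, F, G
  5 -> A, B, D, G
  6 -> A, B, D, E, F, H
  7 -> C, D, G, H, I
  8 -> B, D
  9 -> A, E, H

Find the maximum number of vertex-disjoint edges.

A valid assignment of size 9: 1-I, 2-D, 3-H, 4-F, 5-G, 6-A, 7-C, 8-B, 9-E.
All 9 left vertices are matched, so no larger matching exists.

9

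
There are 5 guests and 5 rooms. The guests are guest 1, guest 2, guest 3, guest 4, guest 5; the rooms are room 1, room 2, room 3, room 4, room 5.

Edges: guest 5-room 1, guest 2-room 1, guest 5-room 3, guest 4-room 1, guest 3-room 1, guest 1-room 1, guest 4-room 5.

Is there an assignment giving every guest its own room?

No

The set {guest 1, guest 2, guest 3} has only 1 neighbour ({room 1}), so by Hall's theorem at most 3 of the 5 guests can be matched.
Hence no matching covers every guest.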